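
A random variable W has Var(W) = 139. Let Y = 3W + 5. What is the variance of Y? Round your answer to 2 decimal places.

1251.00

Var(3W + 5) = (3)²·Var(W) = 9·139 = 1251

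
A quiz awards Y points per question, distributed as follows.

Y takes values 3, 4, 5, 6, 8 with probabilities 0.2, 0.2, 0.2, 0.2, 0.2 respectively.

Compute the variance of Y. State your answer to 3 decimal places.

2.960

E[Y] = (3)(0.2) + (4)(0.2) + (5)(0.2) + (6)(0.2) + (8)(0.2) = 5.2
E[Y²] = (3)²(0.2) + (4)²(0.2) + (5)²(0.2) + (6)²(0.2) + (8)²(0.2) = 30
V(Y) = E[Y²] − (E[Y])² = 30 − (5.2)² = 2.96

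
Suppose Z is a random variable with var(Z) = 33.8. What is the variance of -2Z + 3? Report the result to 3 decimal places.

var(-2Z + 3) = (-2)²·var(Z) = 4·33.8 = 135.2

135.200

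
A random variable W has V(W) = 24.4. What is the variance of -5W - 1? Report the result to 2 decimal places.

610.00

V(-5W - 1) = (-5)²·V(W) = 25·24.4 = 610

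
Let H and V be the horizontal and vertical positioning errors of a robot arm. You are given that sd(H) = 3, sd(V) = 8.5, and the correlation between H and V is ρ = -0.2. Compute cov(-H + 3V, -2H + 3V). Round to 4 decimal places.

714.1500

Var(H) = (3)² = 9;  Var(V) = (8.5)² = 72.25
cov(H,V) = ρ·sd(H)·sd(V) = -0.2·3·8.5 = -5.1
cov(-H + 3V, -2H + 3V) = (-1)(-2)Var(H) + (3)(3)Var(V) + [(-1)(3) + (3)(-2)]cov(H,V)
= 2·9 + 9·72.25 + -9·-5.1 = 714.15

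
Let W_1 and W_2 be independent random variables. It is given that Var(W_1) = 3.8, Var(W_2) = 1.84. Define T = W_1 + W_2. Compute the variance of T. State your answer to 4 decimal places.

5.6400

By independence, Var(T) = (1)²Var(W_1) + (1)²Var(W_2)
= (1)²·3.8 + (1)²·1.84 = 5.64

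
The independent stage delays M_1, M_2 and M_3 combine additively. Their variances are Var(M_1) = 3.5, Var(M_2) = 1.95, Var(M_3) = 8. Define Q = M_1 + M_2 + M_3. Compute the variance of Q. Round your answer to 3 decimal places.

By independence, Var(Q) = (1)²Var(M_1) + (1)²Var(M_2) + (1)²Var(M_3)
= (1)²·3.5 + (1)²·1.95 + (1)²·8 = 13.45

13.450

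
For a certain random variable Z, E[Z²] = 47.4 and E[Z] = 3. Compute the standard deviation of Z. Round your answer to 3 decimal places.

var(Z) = 47.4 − (3)² = 38.4
SD(Z) = √38.4 ≈ 6.197

6.197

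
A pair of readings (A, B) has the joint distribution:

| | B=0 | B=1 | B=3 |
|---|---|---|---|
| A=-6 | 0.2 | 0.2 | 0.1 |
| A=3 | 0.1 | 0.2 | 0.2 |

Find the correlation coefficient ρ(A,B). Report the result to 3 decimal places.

0.253

E[A] = -1.5,  E[B] = 1.3
E[AB] = -0.6
cov(A,B) = E[AB] − E[A]E[B] = -0.6 − (-1.5)(1.3) = 1.35
V(A) = 20.25,  V(B) = 1.41
ρ = 1.35 / √(20.25·1.41) ≈ 0.253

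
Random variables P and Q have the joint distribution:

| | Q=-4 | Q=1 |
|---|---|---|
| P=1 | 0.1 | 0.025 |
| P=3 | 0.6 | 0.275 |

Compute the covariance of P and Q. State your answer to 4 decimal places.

0.1250

E[P] = 2.75,  E[Q] = -2.5
E[PQ] = -6.75
Cov(P,Q) = E[PQ] − E[P]E[Q] = -6.75 − (2.75)(-2.5) = 0.125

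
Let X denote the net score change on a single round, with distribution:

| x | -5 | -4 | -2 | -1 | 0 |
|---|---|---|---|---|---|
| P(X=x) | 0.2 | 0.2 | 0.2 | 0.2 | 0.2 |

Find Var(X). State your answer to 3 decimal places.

3.440

E[X] = (-5)(0.2) + (-4)(0.2) + (-2)(0.2) + (-1)(0.2) + (0)(0.2) = -2.4
E[X²] = (-5)²(0.2) + (-4)²(0.2) + (-2)²(0.2) + (-1)²(0.2) + (0)²(0.2) = 9.2
Var(X) = E[X²] − (E[X])² = 9.2 − (-2.4)² = 3.44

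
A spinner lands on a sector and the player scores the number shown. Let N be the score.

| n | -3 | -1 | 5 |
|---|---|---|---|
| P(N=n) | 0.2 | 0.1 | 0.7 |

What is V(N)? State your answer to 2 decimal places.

E[N] = (-3)(0.2) + (-1)(0.1) + (5)(0.7) = 2.8
E[N²] = (-3)²(0.2) + (-1)²(0.1) + (5)²(0.7) = 19.4
V(N) = E[N²] − (E[N])² = 19.4 − (2.8)² = 11.56

11.56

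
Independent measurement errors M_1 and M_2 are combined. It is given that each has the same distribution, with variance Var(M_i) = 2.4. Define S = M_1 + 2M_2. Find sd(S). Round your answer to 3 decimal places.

By independence, Var(S) = (1)²Var(M_1) + (2)²Var(M_2)
= (1)²·2.4 + (2)²·2.4 = 12
sd(S) = √12 ≈ 3.464

3.464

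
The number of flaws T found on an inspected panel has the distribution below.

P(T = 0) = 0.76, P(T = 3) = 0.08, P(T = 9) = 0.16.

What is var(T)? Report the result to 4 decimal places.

10.8576

E[T] = (0)(0.76) + (3)(0.08) + (9)(0.16) = 1.68
E[T²] = (0)²(0.76) + (3)²(0.08) + (9)²(0.16) = 13.68
var(T) = E[T²] − (E[T])² = 13.68 − (1.68)² = 10.8576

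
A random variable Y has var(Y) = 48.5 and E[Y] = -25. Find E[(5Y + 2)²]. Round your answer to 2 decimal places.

16341.50

E[5Y + 2] = 5·-25 + 2 = -123
var(5Y + 2) = (5)²·48.5 = 1212.5
E[(5Y + 2)²] = var((5Y + 2)) + (E[(5Y + 2)])² = 1212.5 + (-123)² = 16341.5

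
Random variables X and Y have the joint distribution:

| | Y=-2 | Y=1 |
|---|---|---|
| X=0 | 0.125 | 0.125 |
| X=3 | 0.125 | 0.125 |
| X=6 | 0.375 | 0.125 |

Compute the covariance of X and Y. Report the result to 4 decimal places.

-0.8438

E[X] = 3.75,  E[Y] = -0.875
E[XY] = -4.125
Cov(X,Y) = E[XY] − E[X]E[Y] = -4.125 − (3.75)(-0.875) = -0.84375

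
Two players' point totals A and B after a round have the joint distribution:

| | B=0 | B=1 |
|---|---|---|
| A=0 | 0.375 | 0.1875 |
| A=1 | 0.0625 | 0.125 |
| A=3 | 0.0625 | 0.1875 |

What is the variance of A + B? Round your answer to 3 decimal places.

E[A] = 0.9375,  E[B] = 0.5,  E[AB] = 0.6875
Var(A) = 2.4375 − (0.9375)² = 1.55859375;  Var(B) = 0.5 − (0.5)² = 0.25
cov(A,B) = 0.6875 − (0.9375)(0.5) = 0.21875
Var(A + B) = (1)²·1.55859375 + (1)²·0.25 + 2·(1)·(1)·0.21875 = 2.24609375

2.246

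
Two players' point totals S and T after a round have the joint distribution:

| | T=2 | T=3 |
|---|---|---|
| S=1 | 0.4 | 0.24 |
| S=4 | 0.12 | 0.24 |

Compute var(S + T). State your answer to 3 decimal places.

2.726

E[S] = 2.08,  E[T] = 2.48,  E[ST] = 5.36
var(S) = 6.4 − (2.08)² = 2.0736;  var(T) = 6.4 − (2.48)² = 0.2496
Cov(S,T) = 5.36 − (2.08)(2.48) = 0.2016
var(S + T) = (1)²·2.0736 + (1)²·0.2496 + 2·(1)·(1)·0.2016 = 2.7264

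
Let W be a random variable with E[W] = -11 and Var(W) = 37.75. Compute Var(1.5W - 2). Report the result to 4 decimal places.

84.9375

Var(1.5W - 2) = (1.5)²·Var(W) = 2.25·37.75 = 84.9375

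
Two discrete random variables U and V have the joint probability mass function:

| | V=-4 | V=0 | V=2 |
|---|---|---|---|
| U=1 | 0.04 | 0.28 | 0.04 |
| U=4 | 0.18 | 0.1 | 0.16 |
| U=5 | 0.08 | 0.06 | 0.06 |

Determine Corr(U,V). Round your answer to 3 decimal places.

-0.147

E[U] = 3.12,  E[V] = -0.68
E[UV] = -2.68
cov(U,V) = E[UV] − E[U]E[V] = -2.68 − (3.12)(-0.68) = -0.5584
Var(U) = 2.6656,  Var(V) = 5.3776
ρ = -0.5584 / √(2.6656·5.3776) ≈ -0.147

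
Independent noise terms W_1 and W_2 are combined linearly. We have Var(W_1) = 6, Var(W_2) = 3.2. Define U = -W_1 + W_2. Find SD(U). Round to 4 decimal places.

3.0332

By independence, Var(U) = (-1)²Var(W_1) + (1)²Var(W_2)
= (-1)²·6 + (1)²·3.2 = 9.2
SD(U) = √9.2 ≈ 3.0332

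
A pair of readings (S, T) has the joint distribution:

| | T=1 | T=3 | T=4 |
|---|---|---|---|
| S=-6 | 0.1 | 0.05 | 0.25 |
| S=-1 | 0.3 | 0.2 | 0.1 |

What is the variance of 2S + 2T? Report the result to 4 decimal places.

E[S] = -3,  E[T] = 2.55,  E[ST] = -8.8
V(S) = 15 − (-3)² = 6;  V(T) = 8.25 − (2.55)² = 1.7475
Cov(S,T) = -8.8 − (-3)(2.55) = -1.15
V(2S + 2T) = (2)²·6 + (2)²·1.7475 + 2·(2)·(2)·-1.15 = 21.79

21.7900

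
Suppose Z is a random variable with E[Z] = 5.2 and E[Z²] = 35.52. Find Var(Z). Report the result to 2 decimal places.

Var(Z) = 35.52 − (5.2)² = 8.48

8.48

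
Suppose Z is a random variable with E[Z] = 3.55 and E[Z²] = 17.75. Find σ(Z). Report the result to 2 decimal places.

2.27

Var(Z) = 17.75 − (3.55)² = 5.1475
σ(Z) = √5.1475 ≈ 2.27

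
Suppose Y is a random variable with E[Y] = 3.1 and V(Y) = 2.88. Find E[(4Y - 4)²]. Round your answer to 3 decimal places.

E[4Y - 4] = 4·3.1 − 4 = 8.4
V(4Y - 4) = (4)²·2.88 = 46.08
E[(4Y - 4)²] = V((4Y - 4)) + (E[(4Y - 4)])² = 46.08 + (8.4)² = 116.64

116.640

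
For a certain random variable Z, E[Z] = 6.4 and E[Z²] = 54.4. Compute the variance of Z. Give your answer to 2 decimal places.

var(Z) = 54.4 − (6.4)² = 13.44

13.44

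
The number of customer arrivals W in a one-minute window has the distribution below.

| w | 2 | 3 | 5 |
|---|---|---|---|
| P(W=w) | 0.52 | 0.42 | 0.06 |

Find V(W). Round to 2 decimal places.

E[W] = (2)(0.52) + (3)(0.42) + (5)(0.06) = 2.6
E[W²] = (2)²(0.52) + (3)²(0.42) + (5)²(0.06) = 7.36
V(W) = E[W²] − (E[W])² = 7.36 − (2.6)² = 0.6

0.60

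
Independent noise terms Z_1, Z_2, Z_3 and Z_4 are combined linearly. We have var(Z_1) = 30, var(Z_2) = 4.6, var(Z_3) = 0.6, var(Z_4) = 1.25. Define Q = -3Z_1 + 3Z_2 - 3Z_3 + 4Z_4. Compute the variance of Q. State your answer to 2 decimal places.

336.80

By independence, var(Q) = (-3)²var(Z_1) + (3)²var(Z_2) + (-3)²var(Z_3) + (4)²var(Z_4)
= (-3)²·30 + (3)²·4.6 + (-3)²·0.6 + (4)²·1.25 = 336.8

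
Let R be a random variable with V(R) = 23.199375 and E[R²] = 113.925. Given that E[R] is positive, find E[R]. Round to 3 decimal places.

9.525

(E[R])² = E[R²] − V(R) = 113.925 − 23.199375 = 90.725625
E[R] = √90.725625 = 9.525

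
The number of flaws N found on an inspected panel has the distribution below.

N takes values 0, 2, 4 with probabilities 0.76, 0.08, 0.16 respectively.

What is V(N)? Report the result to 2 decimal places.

2.24

E[N] = (0)(0.76) + (2)(0.08) + (4)(0.16) = 0.8
E[N²] = (0)²(0.76) + (2)²(0.08) + (4)²(0.16) = 2.88
V(N) = E[N²] − (E[N])² = 2.88 − (0.8)² = 2.24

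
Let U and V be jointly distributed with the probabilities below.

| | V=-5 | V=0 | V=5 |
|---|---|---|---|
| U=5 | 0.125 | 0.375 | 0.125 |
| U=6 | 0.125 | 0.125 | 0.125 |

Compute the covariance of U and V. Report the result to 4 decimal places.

0.0000

E[U] = 5.375,  E[V] = 0
E[UV] = 0
Cov(U,V) = E[UV] − E[U]E[V] = 0 − (5.375)(0) = 0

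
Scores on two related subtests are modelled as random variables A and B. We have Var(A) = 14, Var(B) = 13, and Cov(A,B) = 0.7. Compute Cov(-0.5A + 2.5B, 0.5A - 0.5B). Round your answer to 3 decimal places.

-18.700

Cov(-0.5A + 2.5B, 0.5A - 0.5B) = (-0.5)(0.5)Var(A) + (2.5)(-0.5)Var(B) + [(-0.5)(-0.5) + (2.5)(0.5)]Cov(A,B)
= -0.25·14 + -1.25·13 + 1.5·0.7 = -18.7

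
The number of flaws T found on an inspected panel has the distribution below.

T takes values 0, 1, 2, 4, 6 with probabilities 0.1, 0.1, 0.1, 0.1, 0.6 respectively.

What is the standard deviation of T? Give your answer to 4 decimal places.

E[T] = (0)(0.1) + (1)(0.1) + (2)(0.1) + (4)(0.1) + (6)(0.6) = 4.3
E[T²] = (0)²(0.1) + (1)²(0.1) + (2)²(0.1) + (4)²(0.1) + (6)²(0.6) = 23.7
Var(T) = E[T²] − (E[T])² = 23.7 − (4.3)² = 5.21
SD(T) = √5.21 ≈ 2.2825

2.2825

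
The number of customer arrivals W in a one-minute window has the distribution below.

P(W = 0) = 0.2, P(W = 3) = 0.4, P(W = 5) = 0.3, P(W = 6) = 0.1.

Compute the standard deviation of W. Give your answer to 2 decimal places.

1.95

E[W] = (0)(0.2) + (3)(0.4) + (5)(0.3) + (6)(0.1) = 3.3
E[W²] = (0)²(0.2) + (3)²(0.4) + (5)²(0.3) + (6)²(0.1) = 14.7
var(W) = E[W²] − (E[W])² = 14.7 − (3.3)² = 3.81
sd(W) = √3.81 ≈ 1.95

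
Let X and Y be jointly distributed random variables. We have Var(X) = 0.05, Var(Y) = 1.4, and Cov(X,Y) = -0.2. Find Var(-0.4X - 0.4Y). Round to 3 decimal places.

0.168

Var(-0.4X - 0.4Y) = (-0.4)²·Var(X) + (-0.4)²·Var(Y) + 2·(-0.4)·(-0.4)·Cov(X,Y)
= 0.16·0.05 + 0.16·1.4 + 0.32·-0.2 = 0.168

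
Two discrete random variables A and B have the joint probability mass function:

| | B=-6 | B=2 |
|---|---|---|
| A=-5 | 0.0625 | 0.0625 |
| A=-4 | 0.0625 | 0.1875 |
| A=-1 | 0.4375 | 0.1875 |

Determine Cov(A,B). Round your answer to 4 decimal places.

-2.1250

E[A] = -2.25,  E[B] = -2.5
E[AB] = 3.5
Cov(A,B) = E[AB] − E[A]E[B] = 3.5 − (-2.25)(-2.5) = -2.125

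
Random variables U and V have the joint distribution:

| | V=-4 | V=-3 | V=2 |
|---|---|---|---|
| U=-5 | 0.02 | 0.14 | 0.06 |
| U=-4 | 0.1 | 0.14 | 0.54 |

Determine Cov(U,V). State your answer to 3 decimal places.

E[U] = -4.22,  E[V] = -0.12
E[UV] = 0.86
Cov(U,V) = E[UV] − E[U]E[V] = 0.86 − (-4.22)(-0.12) = 0.3536

0.354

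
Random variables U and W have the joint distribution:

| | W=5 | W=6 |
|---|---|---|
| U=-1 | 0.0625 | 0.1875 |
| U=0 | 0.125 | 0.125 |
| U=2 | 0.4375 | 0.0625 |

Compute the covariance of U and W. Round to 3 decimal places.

E[U] = 0.75,  E[W] = 5.375
E[UW] = 3.6875
Cov(U,W) = E[UW] − E[U]E[W] = 3.6875 − (0.75)(5.375) = -0.34375

-0.344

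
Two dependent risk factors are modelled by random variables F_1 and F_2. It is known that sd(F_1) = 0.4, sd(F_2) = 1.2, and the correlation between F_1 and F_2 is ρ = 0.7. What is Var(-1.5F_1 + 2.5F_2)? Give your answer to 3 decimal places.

6.840

Var(F_1) = (0.4)² = 0.16;  Var(F_2) = (1.2)² = 1.44
cov(F_1,F_2) = ρ·sd(F_1)·sd(F_2) = 0.7·0.4·1.2 = 0.336
Var(-1.5F_1 + 2.5F_2) = (-1.5)²·Var(F_1) + (2.5)²·Var(F_2) + 2·(-1.5)·(2.5)·cov(F_1,F_2)
= 2.25·0.16 + 6.25·1.44 + -7.5·0.336 = 6.84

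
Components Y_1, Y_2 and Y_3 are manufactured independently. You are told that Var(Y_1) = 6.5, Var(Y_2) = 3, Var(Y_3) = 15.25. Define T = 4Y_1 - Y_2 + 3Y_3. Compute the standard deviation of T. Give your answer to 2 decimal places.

By independence, Var(T) = (4)²Var(Y_1) + (-1)²Var(Y_2) + (3)²Var(Y_3)
= (4)²·6.5 + (-1)²·3 + (3)²·15.25 = 244.25
σ(T) = √244.25 ≈ 15.63

15.63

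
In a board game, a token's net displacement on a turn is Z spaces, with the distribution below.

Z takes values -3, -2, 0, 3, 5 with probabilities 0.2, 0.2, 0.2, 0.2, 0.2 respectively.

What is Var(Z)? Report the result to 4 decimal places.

9.0400

E[Z] = (-3)(0.2) + (-2)(0.2) + (0)(0.2) + (3)(0.2) + (5)(0.2) = 0.6
E[Z²] = (-3)²(0.2) + (-2)²(0.2) + (0)²(0.2) + (3)²(0.2) + (5)²(0.2) = 9.4
Var(Z) = E[Z²] − (E[Z])² = 9.4 − (0.6)² = 9.04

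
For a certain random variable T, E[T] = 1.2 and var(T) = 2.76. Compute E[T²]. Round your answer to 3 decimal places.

E[T²] = var(T) + (E[T])² = 2.76 + (1.2)² = 4.2

4.200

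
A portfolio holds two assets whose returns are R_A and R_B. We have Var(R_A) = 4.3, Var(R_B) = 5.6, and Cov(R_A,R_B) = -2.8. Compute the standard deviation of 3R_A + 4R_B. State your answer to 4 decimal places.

Var(3R_A + 4R_B) = (3)²·Var(R_A) + (4)²·Var(R_B) + 2·(3)·(4)·Cov(R_A,R_B)
= 9·4.3 + 16·5.6 + 24·-2.8 = 61.1
sd(3R_A + 4R_B) = √61.1 ≈ 7.8166

7.8166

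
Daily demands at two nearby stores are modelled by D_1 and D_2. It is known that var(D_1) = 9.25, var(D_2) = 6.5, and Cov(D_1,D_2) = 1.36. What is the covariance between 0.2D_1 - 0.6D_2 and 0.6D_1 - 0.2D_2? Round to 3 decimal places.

Cov(0.2D_1 - 0.6D_2, 0.6D_1 - 0.2D_2) = (0.2)(0.6)var(D_1) + (-0.6)(-0.2)var(D_2) + [(0.2)(-0.2) + (-0.6)(0.6)]Cov(D_1,D_2)
= 0.12·9.25 + 0.12·6.5 + -0.4·1.36 = 1.346

1.346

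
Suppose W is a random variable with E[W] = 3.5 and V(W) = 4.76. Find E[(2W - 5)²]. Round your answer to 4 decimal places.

23.0400

E[2W - 5] = 2·3.5 − 5 = 2
V(2W - 5) = (2)²·4.76 = 19.04
E[(2W - 5)²] = V((2W - 5)) + (E[(2W - 5)])² = 19.04 + (2)² = 23.04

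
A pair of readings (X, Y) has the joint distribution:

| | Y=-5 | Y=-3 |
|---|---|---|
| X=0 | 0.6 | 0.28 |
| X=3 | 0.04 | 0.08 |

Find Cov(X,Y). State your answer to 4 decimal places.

0.2208

E[X] = 0.36,  E[Y] = -4.28
E[XY] = -1.32
Cov(X,Y) = E[XY] − E[X]E[Y] = -1.32 − (0.36)(-4.28) = 0.2208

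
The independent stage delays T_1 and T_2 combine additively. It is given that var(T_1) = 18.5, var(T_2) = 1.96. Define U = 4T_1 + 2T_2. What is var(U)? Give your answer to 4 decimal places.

By independence, var(U) = (4)²var(T_1) + (2)²var(T_2)
= (4)²·18.5 + (2)²·1.96 = 303.84

303.8400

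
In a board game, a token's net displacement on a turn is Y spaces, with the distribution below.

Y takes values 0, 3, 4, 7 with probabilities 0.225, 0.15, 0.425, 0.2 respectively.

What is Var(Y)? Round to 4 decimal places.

5.3475

E[Y] = (0)(0.225) + (3)(0.15) + (4)(0.425) + (7)(0.2) = 3.55
E[Y²] = (0)²(0.225) + (3)²(0.15) + (4)²(0.425) + (7)²(0.2) = 17.95
Var(Y) = E[Y²] − (E[Y])² = 17.95 − (3.55)² = 5.3475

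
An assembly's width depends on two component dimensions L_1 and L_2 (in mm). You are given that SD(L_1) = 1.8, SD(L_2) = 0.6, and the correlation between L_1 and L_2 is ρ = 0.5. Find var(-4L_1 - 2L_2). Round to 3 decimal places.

61.920

var(L_1) = (1.8)² = 3.24;  var(L_2) = (0.6)² = 0.36
Cov(L_1,L_2) = ρ·SD(L_1)·SD(L_2) = 0.5·1.8·0.6 = 0.54
var(-4L_1 - 2L_2) = (-4)²·var(L_1) + (-2)²·var(L_2) + 2·(-4)·(-2)·Cov(L_1,L_2)
= 16·3.24 + 4·0.36 + 16·0.54 = 61.92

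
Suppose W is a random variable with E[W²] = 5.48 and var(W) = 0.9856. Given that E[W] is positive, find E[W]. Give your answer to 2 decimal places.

2.12

(E[W])² = E[W²] − var(W) = 5.48 − 0.9856 = 4.4944
E[W] = √4.4944 = 2.12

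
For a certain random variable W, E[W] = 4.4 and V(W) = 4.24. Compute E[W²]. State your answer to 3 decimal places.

23.600

E[W²] = V(W) + (E[W])² = 4.24 + (4.4)² = 23.6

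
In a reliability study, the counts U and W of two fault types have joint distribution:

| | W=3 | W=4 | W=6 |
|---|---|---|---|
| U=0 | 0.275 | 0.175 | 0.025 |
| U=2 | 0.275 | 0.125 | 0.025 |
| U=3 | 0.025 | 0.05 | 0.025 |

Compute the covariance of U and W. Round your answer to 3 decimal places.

0.114

E[U] = 1.15,  E[W] = 3.575
E[UW] = 4.225
cov(U,W) = E[UW] − E[U]E[W] = 4.225 − (1.15)(3.575) = 0.11375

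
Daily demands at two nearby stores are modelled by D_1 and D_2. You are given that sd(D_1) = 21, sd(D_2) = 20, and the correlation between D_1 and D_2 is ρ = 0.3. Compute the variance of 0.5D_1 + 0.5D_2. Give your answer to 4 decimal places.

Var(D_1) = (21)² = 441;  Var(D_2) = (20)² = 400
cov(D_1,D_2) = ρ·sd(D_1)·sd(D_2) = 0.3·21·20 = 126
Var(0.5D_1 + 0.5D_2) = (0.5)²·Var(D_1) + (0.5)²·Var(D_2) + 2·(0.5)·(0.5)·cov(D_1,D_2)
= 0.25·441 + 0.25·400 + 0.5·126 = 273.25

273.2500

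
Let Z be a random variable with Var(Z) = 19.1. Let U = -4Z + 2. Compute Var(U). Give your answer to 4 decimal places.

Var(-4Z + 2) = (-4)²·Var(Z) = 16·19.1 = 305.6

305.6000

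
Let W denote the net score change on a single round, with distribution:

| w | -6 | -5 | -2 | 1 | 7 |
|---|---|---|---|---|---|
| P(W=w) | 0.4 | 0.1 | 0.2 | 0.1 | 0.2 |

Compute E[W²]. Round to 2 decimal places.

E[W²] = (-6)²(0.4) + (-5)²(0.1) + (-2)²(0.2) + (1)²(0.1) + (7)²(0.2) = 27.6

27.60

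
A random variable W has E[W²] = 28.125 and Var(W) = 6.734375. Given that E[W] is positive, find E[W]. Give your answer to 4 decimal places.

4.6250

(E[W])² = E[W²] − Var(W) = 28.125 − 6.734375 = 21.390625
E[W] = √21.390625 = 4.625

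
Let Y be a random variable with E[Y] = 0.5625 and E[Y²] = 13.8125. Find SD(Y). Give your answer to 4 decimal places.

3.6737

Var(Y) = 13.8125 − (0.5625)² = 13.49609375
SD(Y) = √13.49609375 ≈ 3.6737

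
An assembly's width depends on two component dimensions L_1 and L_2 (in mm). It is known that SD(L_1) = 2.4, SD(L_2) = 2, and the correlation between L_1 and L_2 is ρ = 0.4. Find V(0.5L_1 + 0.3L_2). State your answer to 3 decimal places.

2.376

V(L_1) = (2.4)² = 5.76;  V(L_2) = (2)² = 4
Cov(L_1,L_2) = ρ·SD(L_1)·SD(L_2) = 0.4·2.4·2 = 1.92
V(0.5L_1 + 0.3L_2) = (0.5)²·V(L_1) + (0.3)²·V(L_2) + 2·(0.5)·(0.3)·Cov(L_1,L_2)
= 0.25·5.76 + 0.09·4 + 0.3·1.92 = 2.376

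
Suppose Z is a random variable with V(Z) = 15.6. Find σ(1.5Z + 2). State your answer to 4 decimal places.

5.9245

V(1.5Z + 2) = (1.5)²·15.6 = 35.1
σ(1.5Z + 2) = √35.1 ≈ 5.9245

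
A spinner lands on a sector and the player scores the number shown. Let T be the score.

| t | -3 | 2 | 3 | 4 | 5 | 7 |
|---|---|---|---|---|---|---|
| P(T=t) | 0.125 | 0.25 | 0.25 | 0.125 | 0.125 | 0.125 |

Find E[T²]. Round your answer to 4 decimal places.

E[T²] = (-3)²(0.125) + (2)²(0.25) + (3)²(0.25) + (4)²(0.125) + (5)²(0.125) + (7)²(0.125) = 15.625

15.6250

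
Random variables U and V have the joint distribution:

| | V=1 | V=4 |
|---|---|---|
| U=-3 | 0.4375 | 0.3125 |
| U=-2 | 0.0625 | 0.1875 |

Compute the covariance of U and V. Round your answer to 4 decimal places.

0.1875

E[U] = -2.75,  E[V] = 2.5
E[UV] = -6.6875
Cov(U,V) = E[UV] − E[U]E[V] = -6.6875 − (-2.75)(2.5) = 0.1875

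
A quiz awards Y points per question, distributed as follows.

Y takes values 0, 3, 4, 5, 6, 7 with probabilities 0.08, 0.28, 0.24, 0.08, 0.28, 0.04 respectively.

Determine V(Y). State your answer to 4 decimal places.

E[Y] = (0)(0.08) + (3)(0.28) + (4)(0.24) + (5)(0.08) + (6)(0.28) + (7)(0.04) = 4.16
E[Y²] = (0)²(0.08) + (3)²(0.28) + (4)²(0.24) + (5)²(0.08) + (6)²(0.28) + (7)²(0.04) = 20.4
V(Y) = E[Y²] − (E[Y])² = 20.4 − (4.16)² = 3.0944

3.0944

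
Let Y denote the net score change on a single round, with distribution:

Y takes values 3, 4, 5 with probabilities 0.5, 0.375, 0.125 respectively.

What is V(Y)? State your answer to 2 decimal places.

E[Y] = (3)(0.5) + (4)(0.375) + (5)(0.125) = 3.625
E[Y²] = (3)²(0.5) + (4)²(0.375) + (5)²(0.125) = 13.625
V(Y) = E[Y²] − (E[Y])² = 13.625 − (3.625)² = 0.484375

0.48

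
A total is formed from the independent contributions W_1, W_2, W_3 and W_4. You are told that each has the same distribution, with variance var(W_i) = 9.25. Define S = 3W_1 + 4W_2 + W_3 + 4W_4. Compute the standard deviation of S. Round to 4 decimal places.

By independence, var(S) = (3)²var(W_1) + (4)²var(W_2) + (1)²var(W_3) + (4)²var(W_4)
= (3)²·9.25 + (4)²·9.25 + (1)²·9.25 + (4)²·9.25 = 388.5
σ(S) = √388.5 ≈ 19.7104

19.7104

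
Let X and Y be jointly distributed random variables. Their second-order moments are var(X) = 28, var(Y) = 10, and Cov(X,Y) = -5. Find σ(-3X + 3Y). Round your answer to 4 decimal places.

var(-3X + 3Y) = (-3)²·var(X) + (3)²·var(Y) + 2·(-3)·(3)·Cov(X,Y)
= 9·28 + 9·10 + -18·-5 = 432
σ(-3X + 3Y) = √432 ≈ 20.7846

20.7846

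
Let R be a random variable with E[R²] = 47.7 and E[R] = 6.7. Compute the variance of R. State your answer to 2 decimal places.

2.81

Var(R) = 47.7 − (6.7)² = 2.81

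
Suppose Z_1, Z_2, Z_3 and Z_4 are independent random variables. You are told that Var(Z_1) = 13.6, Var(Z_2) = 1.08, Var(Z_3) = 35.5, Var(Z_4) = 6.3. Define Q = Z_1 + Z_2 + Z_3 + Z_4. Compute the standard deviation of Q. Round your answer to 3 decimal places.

By independence, Var(Q) = (1)²Var(Z_1) + (1)²Var(Z_2) + (1)²Var(Z_3) + (1)²Var(Z_4)
= (1)²·13.6 + (1)²·1.08 + (1)²·35.5 + (1)²·6.3 = 56.48
SD(Q) = √56.48 ≈ 7.515

7.515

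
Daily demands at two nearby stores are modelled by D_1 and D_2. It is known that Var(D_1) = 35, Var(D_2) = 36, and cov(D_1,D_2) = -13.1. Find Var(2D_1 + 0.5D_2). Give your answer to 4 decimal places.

122.8000

Var(2D_1 + 0.5D_2) = (2)²·Var(D_1) + (0.5)²·Var(D_2) + 2·(2)·(0.5)·cov(D_1,D_2)
= 4·35 + 0.25·36 + 2·-13.1 = 122.8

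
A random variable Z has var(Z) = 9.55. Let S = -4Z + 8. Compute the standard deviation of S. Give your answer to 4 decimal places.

var(-4Z + 8) = (-4)²·9.55 = 152.8
σ(S) = √152.8 ≈ 12.3612

12.3612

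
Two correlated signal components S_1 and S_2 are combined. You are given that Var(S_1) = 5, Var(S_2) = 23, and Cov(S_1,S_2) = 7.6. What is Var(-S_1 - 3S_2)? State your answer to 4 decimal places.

Var(-S_1 - 3S_2) = (-1)²·Var(S_1) + (-3)²·Var(S_2) + 2·(-1)·(-3)·Cov(S_1,S_2)
= 1·5 + 9·23 + 6·7.6 = 257.6

257.6000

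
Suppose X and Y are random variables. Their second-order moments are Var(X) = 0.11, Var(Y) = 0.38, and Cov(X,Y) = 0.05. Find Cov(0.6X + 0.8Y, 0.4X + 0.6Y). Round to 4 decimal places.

Cov(0.6X + 0.8Y, 0.4X + 0.6Y) = (0.6)(0.4)Var(X) + (0.8)(0.6)Var(Y) + [(0.6)(0.6) + (0.8)(0.4)]Cov(X,Y)
= 0.24·0.11 + 0.48·0.38 + 0.68·0.05 = 0.2428

0.2428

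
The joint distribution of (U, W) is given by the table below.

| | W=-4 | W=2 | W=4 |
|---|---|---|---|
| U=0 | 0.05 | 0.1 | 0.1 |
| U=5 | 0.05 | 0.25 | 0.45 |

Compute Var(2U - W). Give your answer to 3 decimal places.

E[U] = 3.75,  E[W] = 2.5,  E[UW] = 10.5
Var(U) = 18.75 − (3.75)² = 4.6875;  Var(W) = 11.8 − (2.5)² = 5.55
Cov(U,W) = 10.5 − (3.75)(2.5) = 1.125
Var(2U - W) = (2)²·4.6875 + (-1)²·5.55 + 2·(2)·(-1)·1.125 = 19.8

19.800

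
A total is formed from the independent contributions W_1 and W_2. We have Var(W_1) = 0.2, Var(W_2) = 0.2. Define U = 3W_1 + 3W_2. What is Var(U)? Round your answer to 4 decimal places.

3.6000

By independence, Var(U) = (3)²Var(W_1) + (3)²Var(W_2)
= (3)²·0.2 + (3)²·0.2 = 3.6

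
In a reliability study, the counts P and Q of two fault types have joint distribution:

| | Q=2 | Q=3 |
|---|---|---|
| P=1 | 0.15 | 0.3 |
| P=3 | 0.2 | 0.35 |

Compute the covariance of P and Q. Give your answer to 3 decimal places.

E[P] = 2.1,  E[Q] = 2.65
E[PQ] = 5.55
Cov(P,Q) = E[PQ] − E[P]E[Q] = 5.55 − (2.1)(2.65) = -0.015

-0.015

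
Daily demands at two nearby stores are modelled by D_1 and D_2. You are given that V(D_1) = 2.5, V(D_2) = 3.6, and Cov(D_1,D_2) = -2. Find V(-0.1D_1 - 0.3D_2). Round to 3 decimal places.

0.229

V(-0.1D_1 - 0.3D_2) = (-0.1)²·V(D_1) + (-0.3)²·V(D_2) + 2·(-0.1)·(-0.3)·Cov(D_1,D_2)
= 0.01·2.5 + 0.09·3.6 + 0.06·-2 = 0.229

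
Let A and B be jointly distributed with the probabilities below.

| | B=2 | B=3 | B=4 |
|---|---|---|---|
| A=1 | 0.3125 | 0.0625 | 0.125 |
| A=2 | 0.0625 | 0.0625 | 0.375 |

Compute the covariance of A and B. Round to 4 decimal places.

E[A] = 1.5,  E[B] = 3.125
E[AB] = 4.9375
Cov(A,B) = E[AB] − E[A]E[B] = 4.9375 − (1.5)(3.125) = 0.25

0.2500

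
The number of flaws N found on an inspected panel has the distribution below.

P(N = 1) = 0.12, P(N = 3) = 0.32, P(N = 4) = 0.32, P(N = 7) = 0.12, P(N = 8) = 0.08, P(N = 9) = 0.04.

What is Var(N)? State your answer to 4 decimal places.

E[N] = (1)(0.12) + (3)(0.32) + (4)(0.32) + (7)(0.12) + (8)(0.08) + (9)(0.04) = 4.2
E[N²] = (1)²(0.12) + (3)²(0.32) + (4)²(0.32) + (7)²(0.12) + (8)²(0.08) + (9)²(0.04) = 22.36
Var(N) = E[N²] − (E[N])² = 22.36 − (4.2)² = 4.72

4.7200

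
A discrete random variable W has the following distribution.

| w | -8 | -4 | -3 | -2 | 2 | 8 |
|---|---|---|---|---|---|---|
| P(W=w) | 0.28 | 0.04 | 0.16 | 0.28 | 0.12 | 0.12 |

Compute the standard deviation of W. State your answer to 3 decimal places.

E[W] = (-8)(0.28) + (-4)(0.04) + (-3)(0.16) + (-2)(0.28) + (2)(0.12) + (8)(0.12) = -2.24
E[W²] = (-8)²(0.28) + (-4)²(0.04) + (-3)²(0.16) + (-2)²(0.28) + (2)²(0.12) + (8)²(0.12) = 29.28
Var(W) = E[W²] − (E[W])² = 29.28 − (-2.24)² = 24.2624
sd(W) = √24.2624 ≈ 4.926

4.926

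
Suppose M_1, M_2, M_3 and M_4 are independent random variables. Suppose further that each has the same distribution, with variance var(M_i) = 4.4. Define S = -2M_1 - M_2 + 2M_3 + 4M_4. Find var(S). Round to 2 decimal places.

By independence, var(S) = (-2)²var(M_1) + (-1)²var(M_2) + (2)²var(M_3) + (4)²var(M_4)
= (-2)²·4.4 + (-1)²·4.4 + (2)²·4.4 + (4)²·4.4 = 110

110.00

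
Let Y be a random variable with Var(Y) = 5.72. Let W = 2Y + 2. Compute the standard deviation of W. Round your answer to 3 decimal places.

4.783

Var(2Y + 2) = (2)²·5.72 = 22.88
SD(W) = √22.88 ≈ 4.783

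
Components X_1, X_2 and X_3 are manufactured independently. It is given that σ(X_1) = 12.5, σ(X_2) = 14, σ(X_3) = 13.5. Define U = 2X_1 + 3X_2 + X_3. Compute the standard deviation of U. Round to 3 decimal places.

V(X_1) = 156.25, V(X_2) = 196, V(X_3) = 182.25
By independence, V(U) = (2)²V(X_1) + (3)²V(X_2) + (1)²V(X_3)
= (2)²·156.25 + (3)²·196 + (1)²·182.25 = 2571.25
σ(U) = √2571.25 ≈ 50.707

50.707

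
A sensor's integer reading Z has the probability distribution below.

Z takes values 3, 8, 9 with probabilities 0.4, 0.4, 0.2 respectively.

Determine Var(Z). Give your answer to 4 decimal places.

E[Z] = (3)(0.4) + (8)(0.4) + (9)(0.2) = 6.2
E[Z²] = (3)²(0.4) + (8)²(0.4) + (9)²(0.2) = 45.4
Var(Z) = E[Z²] − (E[Z])² = 45.4 − (6.2)² = 6.96

6.9600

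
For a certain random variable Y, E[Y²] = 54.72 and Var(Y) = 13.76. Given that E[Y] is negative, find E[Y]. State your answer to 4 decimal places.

(E[Y])² = E[Y²] − Var(Y) = 54.72 − 13.76 = 40.96
E[Y] = −√40.96 = -6.4

-6.4000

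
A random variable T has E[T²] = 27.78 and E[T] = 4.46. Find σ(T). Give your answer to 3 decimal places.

var(T) = 27.78 − (4.46)² = 7.8884
σ(T) = √7.8884 ≈ 2.809

2.809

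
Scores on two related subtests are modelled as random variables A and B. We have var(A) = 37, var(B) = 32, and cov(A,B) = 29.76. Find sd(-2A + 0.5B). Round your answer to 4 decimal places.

9.8224

var(-2A + 0.5B) = (-2)²·var(A) + (0.5)²·var(B) + 2·(-2)·(0.5)·cov(A,B)
= 4·37 + 0.25·32 + -2·29.76 = 96.48
sd(-2A + 0.5B) = √96.48 ≈ 9.8224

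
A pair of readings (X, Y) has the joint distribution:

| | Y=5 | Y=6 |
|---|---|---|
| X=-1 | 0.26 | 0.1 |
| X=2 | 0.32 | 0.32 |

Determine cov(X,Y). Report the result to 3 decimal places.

0.154

E[X] = 0.92,  E[Y] = 5.42
E[XY] = 5.14
cov(X,Y) = E[XY] − E[X]E[Y] = 5.14 − (0.92)(5.42) = 0.1536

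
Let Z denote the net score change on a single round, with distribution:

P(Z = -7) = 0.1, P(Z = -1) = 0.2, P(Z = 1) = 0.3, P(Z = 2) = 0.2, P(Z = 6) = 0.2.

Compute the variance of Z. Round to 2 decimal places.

12.40

E[Z] = (-7)(0.1) + (-1)(0.2) + (1)(0.3) + (2)(0.2) + (6)(0.2) = 1
E[Z²] = (-7)²(0.1) + (-1)²(0.2) + (1)²(0.3) + (2)²(0.2) + (6)²(0.2) = 13.4
V(Z) = E[Z²] − (E[Z])² = 13.4 − (1)² = 12.4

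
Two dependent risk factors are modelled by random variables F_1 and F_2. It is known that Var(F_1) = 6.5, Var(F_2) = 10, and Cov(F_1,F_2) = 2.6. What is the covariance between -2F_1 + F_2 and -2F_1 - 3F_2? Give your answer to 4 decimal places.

6.4000

Cov(-2F_1 + F_2, -2F_1 - 3F_2) = (-2)(-2)Var(F_1) + (1)(-3)Var(F_2) + [(-2)(-3) + (1)(-2)]Cov(F_1,F_2)
= 4·6.5 + -3·10 + 4·2.6 = 6.4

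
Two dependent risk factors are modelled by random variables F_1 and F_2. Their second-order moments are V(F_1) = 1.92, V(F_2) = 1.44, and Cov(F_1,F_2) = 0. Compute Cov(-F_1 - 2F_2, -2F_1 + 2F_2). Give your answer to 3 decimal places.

-1.920

Cov(-F_1 - 2F_2, -2F_1 + 2F_2) = (-1)(-2)V(F_1) + (-2)(2)V(F_2) + [(-1)(2) + (-2)(-2)]Cov(F_1,F_2)
= 2·1.92 + -4·1.44 + 2·0 = -1.92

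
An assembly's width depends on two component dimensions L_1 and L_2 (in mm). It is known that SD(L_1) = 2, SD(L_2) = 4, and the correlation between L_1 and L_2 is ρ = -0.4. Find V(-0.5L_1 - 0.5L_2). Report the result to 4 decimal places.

3.4000

V(L_1) = (2)² = 4;  V(L_2) = (4)² = 16
Cov(L_1,L_2) = ρ·SD(L_1)·SD(L_2) = -0.4·2·4 = -3.2
V(-0.5L_1 - 0.5L_2) = (-0.5)²·V(L_1) + (-0.5)²·V(L_2) + 2·(-0.5)·(-0.5)·Cov(L_1,L_2)
= 0.25·4 + 0.25·16 + 0.5·-3.2 = 3.4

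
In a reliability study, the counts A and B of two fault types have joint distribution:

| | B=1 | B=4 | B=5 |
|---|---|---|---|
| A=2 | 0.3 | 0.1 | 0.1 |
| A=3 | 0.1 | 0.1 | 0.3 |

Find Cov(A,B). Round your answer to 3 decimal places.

0.400

E[A] = 2.5,  E[B] = 3.2
E[AB] = 8.4
Cov(A,B) = E[AB] − E[A]E[B] = 8.4 − (2.5)(3.2) = 0.4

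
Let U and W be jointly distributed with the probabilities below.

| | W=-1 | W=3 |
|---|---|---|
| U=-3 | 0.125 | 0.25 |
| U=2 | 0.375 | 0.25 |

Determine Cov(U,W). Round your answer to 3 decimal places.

-1.250

E[U] = 0.125,  E[W] = 1
E[UW] = -1.125
Cov(U,W) = E[UW] − E[U]E[W] = -1.125 − (0.125)(1) = -1.25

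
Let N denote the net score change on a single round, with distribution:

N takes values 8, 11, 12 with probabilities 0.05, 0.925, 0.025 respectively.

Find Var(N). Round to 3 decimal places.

0.459

E[N] = (8)(0.05) + (11)(0.925) + (12)(0.025) = 10.875
E[N²] = (8)²(0.05) + (11)²(0.925) + (12)²(0.025) = 118.725
Var(N) = E[N²] − (E[N])² = 118.725 − (10.875)² = 0.459375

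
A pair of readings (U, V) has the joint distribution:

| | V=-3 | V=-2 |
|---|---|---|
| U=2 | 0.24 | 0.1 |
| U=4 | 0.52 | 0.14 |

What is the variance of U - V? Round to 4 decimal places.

1.1536

E[U] = 3.32,  E[V] = -2.76,  E[UV] = -9.2
Var(U) = 11.92 − (3.32)² = 0.8976;  Var(V) = 7.8 − (-2.76)² = 0.1824
cov(U,V) = -9.2 − (3.32)(-2.76) = -0.0368
Var(U - V) = (1)²·0.8976 + (-1)²·0.1824 + 2·(1)·(-1)·-0.0368 = 1.1536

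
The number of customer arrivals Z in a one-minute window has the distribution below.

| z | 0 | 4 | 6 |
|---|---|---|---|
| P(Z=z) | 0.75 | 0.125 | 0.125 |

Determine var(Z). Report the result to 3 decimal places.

E[Z] = (0)(0.75) + (4)(0.125) + (6)(0.125) = 1.25
E[Z²] = (0)²(0.75) + (4)²(0.125) + (6)²(0.125) = 6.5
var(Z) = E[Z²] − (E[Z])² = 6.5 − (1.25)² = 4.9375

4.938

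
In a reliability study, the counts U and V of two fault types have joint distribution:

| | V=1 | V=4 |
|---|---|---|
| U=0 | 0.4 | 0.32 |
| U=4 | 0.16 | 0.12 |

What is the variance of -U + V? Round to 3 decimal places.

5.520

E[U] = 1.12,  E[V] = 2.32,  E[UV] = 2.56
var(U) = 4.48 − (1.12)² = 3.2256;  var(V) = 7.6 − (2.32)² = 2.2176
Cov(U,V) = 2.56 − (1.12)(2.32) = -0.0384
var(-U + V) = (-1)²·3.2256 + (1)²·2.2176 + 2·(-1)·(1)·-0.0384 = 5.52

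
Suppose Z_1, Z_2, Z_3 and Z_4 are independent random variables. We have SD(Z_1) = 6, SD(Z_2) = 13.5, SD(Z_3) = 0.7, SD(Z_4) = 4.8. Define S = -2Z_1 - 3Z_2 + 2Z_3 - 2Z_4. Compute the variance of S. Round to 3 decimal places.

1878.370

Var(Z_1) = 36, Var(Z_2) = 182.25, Var(Z_3) = 0.49, Var(Z_4) = 23.04
By independence, Var(S) = (-2)²Var(Z_1) + (-3)²Var(Z_2) + (2)²Var(Z_3) + (-2)²Var(Z_4)
= (-2)²·36 + (-3)²·182.25 + (2)²·0.49 + (-2)²·23.04 = 1878.37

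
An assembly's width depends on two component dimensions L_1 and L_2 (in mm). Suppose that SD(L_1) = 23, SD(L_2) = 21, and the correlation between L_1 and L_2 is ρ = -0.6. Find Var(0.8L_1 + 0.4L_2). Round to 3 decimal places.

Var(L_1) = (23)² = 529;  Var(L_2) = (21)² = 441
Cov(L_1,L_2) = ρ·SD(L_1)·SD(L_2) = -0.6·23·21 = -289.8
Var(0.8L_1 + 0.4L_2) = (0.8)²·Var(L_1) + (0.4)²·Var(L_2) + 2·(0.8)·(0.4)·Cov(L_1,L_2)
= 0.64·529 + 0.16·441 + 0.64·-289.8 = 223.648

223.648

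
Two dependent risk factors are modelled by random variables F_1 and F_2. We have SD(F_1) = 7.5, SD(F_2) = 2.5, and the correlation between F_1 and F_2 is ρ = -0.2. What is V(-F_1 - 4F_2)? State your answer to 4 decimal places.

V(F_1) = (7.5)² = 56.25;  V(F_2) = (2.5)² = 6.25
Cov(F_1,F_2) = ρ·SD(F_1)·SD(F_2) = -0.2·7.5·2.5 = -3.75
V(-F_1 - 4F_2) = (-1)²·V(F_1) + (-4)²·V(F_2) + 2·(-1)·(-4)·Cov(F_1,F_2)
= 1·56.25 + 16·6.25 + 8·-3.75 = 126.25

126.2500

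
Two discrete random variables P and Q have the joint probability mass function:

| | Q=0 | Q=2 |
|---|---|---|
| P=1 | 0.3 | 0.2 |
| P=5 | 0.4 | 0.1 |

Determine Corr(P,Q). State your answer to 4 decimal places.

E[P] = 3,  E[Q] = 0.6
E[PQ] = 1.4
Cov(P,Q) = E[PQ] − E[P]E[Q] = 1.4 − (3)(0.6) = -0.4
Var(P) = 4,  Var(Q) = 0.84
ρ = -0.4 / √(4·0.84) ≈ -0.2182

-0.2182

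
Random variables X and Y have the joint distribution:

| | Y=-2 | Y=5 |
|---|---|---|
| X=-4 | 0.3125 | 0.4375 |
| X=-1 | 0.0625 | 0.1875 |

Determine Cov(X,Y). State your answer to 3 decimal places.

0.656

E[X] = -3.25,  E[Y] = 2.375
E[XY] = -7.0625
Cov(X,Y) = E[XY] − E[X]E[Y] = -7.0625 − (-3.25)(2.375) = 0.65625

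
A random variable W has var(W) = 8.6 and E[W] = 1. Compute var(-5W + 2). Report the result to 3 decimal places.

215.000

var(-5W + 2) = (-5)²·var(W) = 25·8.6 = 215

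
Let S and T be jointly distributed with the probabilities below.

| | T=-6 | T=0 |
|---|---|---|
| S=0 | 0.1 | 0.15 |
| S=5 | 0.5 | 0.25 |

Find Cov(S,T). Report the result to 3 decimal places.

-1.500

E[S] = 3.75,  E[T] = -3.6
E[ST] = -15
Cov(S,T) = E[ST] − E[S]E[T] = -15 − (3.75)(-3.6) = -1.5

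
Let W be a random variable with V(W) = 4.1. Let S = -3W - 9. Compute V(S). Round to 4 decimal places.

V(-3W - 9) = (-3)²·V(W) = 9·4.1 = 36.9

36.9000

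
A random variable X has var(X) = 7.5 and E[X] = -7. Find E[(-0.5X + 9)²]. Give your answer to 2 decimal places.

158.13

E[-0.5X + 9] = -0.5·-7 + 9 = 12.5
var(-0.5X + 9) = (-0.5)²·7.5 = 1.875
E[(-0.5X + 9)²] = var((-0.5X + 9)) + (E[(-0.5X + 9)])² = 1.875 + (12.5)² = 158.125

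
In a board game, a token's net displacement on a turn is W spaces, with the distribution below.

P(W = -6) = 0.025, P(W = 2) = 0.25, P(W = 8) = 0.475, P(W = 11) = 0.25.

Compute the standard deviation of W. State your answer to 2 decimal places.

E[W] = (-6)(0.025) + (2)(0.25) + (8)(0.475) + (11)(0.25) = 6.9
E[W²] = (-6)²(0.025) + (2)²(0.25) + (8)²(0.475) + (11)²(0.25) = 62.55
V(W) = E[W²] − (E[W])² = 62.55 − (6.9)² = 14.94
SD(W) = √14.94 ≈ 3.87

3.87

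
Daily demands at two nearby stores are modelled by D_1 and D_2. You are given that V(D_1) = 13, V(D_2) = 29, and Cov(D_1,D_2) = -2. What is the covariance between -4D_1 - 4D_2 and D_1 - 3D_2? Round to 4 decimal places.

280.0000

Cov(-4D_1 - 4D_2, D_1 - 3D_2) = (-4)(1)V(D_1) + (-4)(-3)V(D_2) + [(-4)(-3) + (-4)(1)]Cov(D_1,D_2)
= -4·13 + 12·29 + 8·-2 = 280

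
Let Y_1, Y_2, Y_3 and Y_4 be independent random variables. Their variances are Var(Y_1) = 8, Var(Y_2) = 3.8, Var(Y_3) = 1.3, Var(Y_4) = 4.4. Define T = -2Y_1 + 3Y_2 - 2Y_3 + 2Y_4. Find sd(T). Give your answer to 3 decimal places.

By independence, Var(T) = (-2)²Var(Y_1) + (3)²Var(Y_2) + (-2)²Var(Y_3) + (2)²Var(Y_4)
= (-2)²·8 + (3)²·3.8 + (-2)²·1.3 + (2)²·4.4 = 89
sd(T) = √89 ≈ 9.434

9.434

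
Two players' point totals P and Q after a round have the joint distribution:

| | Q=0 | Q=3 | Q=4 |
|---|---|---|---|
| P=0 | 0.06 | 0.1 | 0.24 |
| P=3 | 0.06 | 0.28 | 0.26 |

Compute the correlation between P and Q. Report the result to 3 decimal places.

-0.007

E[P] = 1.8,  E[Q] = 3.14
E[PQ] = 5.64
Cov(P,Q) = E[PQ] − E[P]E[Q] = 5.64 − (1.8)(3.14) = -0.012
var(P) = 2.16,  var(Q) = 1.5604
ρ = -0.012 / √(2.16·1.5604) ≈ -0.007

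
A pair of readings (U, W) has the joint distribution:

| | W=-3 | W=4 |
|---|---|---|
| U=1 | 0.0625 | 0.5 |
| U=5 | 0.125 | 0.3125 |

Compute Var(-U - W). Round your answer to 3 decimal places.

E[U] = 2.75,  E[W] = 2.6875,  E[UW] = 6.1875
Var(U) = 11.5 − (2.75)² = 3.9375;  Var(W) = 14.6875 − (2.6875)² = 7.46484375
Cov(U,W) = 6.1875 − (2.75)(2.6875) = -1.203125
Var(-U - W) = (-1)²·3.9375 + (-1)²·7.46484375 + 2·(-1)·(-1)·-1.203125 = 8.99609375

8.996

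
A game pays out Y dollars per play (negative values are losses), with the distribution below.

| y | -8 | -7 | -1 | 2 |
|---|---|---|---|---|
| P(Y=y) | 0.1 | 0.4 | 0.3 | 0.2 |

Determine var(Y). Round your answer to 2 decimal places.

14.85

E[Y] = (-8)(0.1) + (-7)(0.4) + (-1)(0.3) + (2)(0.2) = -3.5
E[Y²] = (-8)²(0.1) + (-7)²(0.4) + (-1)²(0.3) + (2)²(0.2) = 27.1
var(Y) = E[Y²] − (E[Y])² = 27.1 − (-3.5)² = 14.85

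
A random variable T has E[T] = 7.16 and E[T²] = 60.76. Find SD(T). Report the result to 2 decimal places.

3.08

Var(T) = 60.76 − (7.16)² = 9.4944
SD(T) = √9.4944 ≈ 3.08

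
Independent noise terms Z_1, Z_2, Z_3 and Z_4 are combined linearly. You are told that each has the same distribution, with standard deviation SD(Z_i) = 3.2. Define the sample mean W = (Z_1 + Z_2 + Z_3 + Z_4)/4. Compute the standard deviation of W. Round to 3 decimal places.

1.600

Var(Z_i) = (3.2)² = 10.24
By independence, Var(W) = (0.25)²Var(Z_1) + (0.25)²Var(Z_2) + (0.25)²Var(Z_3) + (0.25)²Var(Z_4)
= (0.25)²·10.24 + (0.25)²·10.24 + (0.25)²·10.24 + (0.25)²·10.24 = 2.56
SD(W) = √2.56 ≈ 1.600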